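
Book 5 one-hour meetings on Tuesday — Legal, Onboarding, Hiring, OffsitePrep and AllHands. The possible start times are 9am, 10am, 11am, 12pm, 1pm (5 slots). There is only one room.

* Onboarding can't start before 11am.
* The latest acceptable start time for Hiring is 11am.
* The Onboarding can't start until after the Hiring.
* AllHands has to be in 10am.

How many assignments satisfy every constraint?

10

Splitting on Legal: it can be 9am (2), 11am (2), 12pm (3), 1pm (3). Listing each branch's schedules as (Onboarding, Hiring, OffsitePrep, AllHands):
Legal=9am: (12pm,11am,1pm,10am) (1pm,11am,12pm,10am) — 2.
Legal=11am: (12pm,9am,1pm,10am) (1pm,9am,12pm,10am) — 2.
Legal=12pm: (11am,9am,1pm,10am) (1pm,9am,11am,10am) (1pm,11am,9am,10am) — 3.
Legal=1pm: (11am,9am,12pm,10am) (12pm,9am,11am,10am) (12pm,11am,9am,10am) — 3.
Summing: 2 + 2 + 3 + 3 = 10.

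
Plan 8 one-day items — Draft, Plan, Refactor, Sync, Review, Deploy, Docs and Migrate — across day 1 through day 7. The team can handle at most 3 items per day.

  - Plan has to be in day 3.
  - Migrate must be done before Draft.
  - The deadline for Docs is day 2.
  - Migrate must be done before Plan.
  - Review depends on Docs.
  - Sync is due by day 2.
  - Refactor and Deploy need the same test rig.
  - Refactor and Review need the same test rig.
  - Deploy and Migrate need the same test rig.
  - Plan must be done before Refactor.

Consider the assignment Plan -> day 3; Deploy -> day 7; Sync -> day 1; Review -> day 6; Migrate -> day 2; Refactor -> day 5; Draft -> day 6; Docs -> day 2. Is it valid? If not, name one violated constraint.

Yes

The team can handle at most 3 items per day — holds.
Refactor and Review need the same test rig — holds.
Sync is due by day 2 — holds.
Plan has to be in day 3 — holds.
The deadline for Docs is day 2 — holds.
Deploy and Migrate need the same test rig — holds.
Plan must be done before Refactor — holds.
Refactor and Deploy need the same test rig — holds.
Review depends on Docs — holds.
Migrate must be done before Plan — holds.
Migrate must be done before Draft — holds.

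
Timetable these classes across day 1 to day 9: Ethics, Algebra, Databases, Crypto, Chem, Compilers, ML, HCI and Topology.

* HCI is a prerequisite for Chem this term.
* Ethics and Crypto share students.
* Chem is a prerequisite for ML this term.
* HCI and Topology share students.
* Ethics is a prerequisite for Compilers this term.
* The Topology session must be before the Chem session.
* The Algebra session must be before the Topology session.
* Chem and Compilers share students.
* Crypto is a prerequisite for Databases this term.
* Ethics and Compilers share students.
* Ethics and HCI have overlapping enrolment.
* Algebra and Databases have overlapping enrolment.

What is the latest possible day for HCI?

day 7

Downstream work caps HCI at day 7.
HCI at day 7 is achievable: Topology in day 2; Ethics in day 1; Crypto in day 2; HCI in day 7; ML in day 9; Algebra in day 1; Databases in day 3; Chem in day 8; Compilers in day 2.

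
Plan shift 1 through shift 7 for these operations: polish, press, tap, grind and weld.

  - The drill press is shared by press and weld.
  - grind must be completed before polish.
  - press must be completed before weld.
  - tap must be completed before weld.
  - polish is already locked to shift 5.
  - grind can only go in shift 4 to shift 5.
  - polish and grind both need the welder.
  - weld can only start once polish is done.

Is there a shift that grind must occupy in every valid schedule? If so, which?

grind's window is shift 4–shift 5.
polish is fixed at shift 5, and grind can't share a shift with polish.
So grind must be shift 4.

shift 4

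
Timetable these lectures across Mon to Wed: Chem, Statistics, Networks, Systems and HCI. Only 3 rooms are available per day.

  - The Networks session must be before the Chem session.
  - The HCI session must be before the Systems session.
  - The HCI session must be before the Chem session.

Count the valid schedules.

24

Splitting on Chem: it can be Tue (6), Wed (18). Listing each branch's schedules as (Statistics, Networks, Systems, HCI):
Chem=Tue: (Mon,Mon,Tue,Mon) (Mon,Mon,Wed,Mon) (Tue,Mon,Tue,Mon) (Tue,Mon,Wed,Mon) (Wed,Mon,Tue,Mon) (Wed,Mon,Wed,Mon) — 6.
Chem=Wed: (Mon,Mon,Tue,Mon) (Mon,Mon,Wed,Mon) (Mon,Mon,Wed,Tue) (Mon,Tue,Tue,Mon) (Mon,Tue,Wed,Mon) (Mon,Tue,Wed,Tue) (Tue,Mon,Tue,Mon) (Tue,Mon,Wed,Mon) (Tue,Mon,Wed,Tue) (Tue,Tue,Tue,Mon) (Tue,Tue,Wed,Mon) (Tue,Tue,Wed,Tue) (Wed,Mon,Tue,Mon) (Wed,Mon,Wed,Mon) (Wed,Mon,Wed,Tue) (Wed,Tue,Tue,Mon) (Wed,Tue,Wed,Mon) (Wed,Tue,Wed,Tue) — 18.
Summing: 6 + 18 = 24.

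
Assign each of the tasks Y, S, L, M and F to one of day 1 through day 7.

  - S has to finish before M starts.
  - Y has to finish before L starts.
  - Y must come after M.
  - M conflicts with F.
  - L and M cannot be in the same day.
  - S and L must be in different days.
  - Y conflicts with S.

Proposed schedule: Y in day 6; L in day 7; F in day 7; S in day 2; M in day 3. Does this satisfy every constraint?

Y conflicts with S — holds.
M conflicts with F — holds.
Y must come after M — holds.
S has to finish before M starts — holds.
L and M cannot be in the same day — holds.
S and L must be in different days — holds.
Y has to finish before L starts — holds.

Valid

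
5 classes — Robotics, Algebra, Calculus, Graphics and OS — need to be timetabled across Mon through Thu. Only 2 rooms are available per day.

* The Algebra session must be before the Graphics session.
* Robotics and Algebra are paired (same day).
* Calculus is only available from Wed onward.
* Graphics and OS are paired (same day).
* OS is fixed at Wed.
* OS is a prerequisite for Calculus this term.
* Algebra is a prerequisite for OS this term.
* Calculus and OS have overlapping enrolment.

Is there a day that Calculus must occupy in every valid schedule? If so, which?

Calculus's window is Wed–Thu.
OS is fixed at Wed, and Calculus can't share a day with OS.
So Calculus must be Thu.

Thu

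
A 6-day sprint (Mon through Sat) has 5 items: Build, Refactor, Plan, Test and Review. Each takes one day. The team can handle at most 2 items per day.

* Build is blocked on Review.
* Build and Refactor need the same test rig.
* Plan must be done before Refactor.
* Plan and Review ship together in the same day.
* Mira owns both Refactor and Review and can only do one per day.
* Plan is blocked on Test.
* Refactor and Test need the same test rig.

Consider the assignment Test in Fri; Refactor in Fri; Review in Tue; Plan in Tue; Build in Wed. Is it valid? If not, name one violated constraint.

The team can handle at most 2 items per day — holds.
Plan must be done before Refactor — holds.
Build is blocked on Review — holds.
Refactor and Test need the same test rig — violated.
Build and Refactor need the same test rig — holds.
Plan is blocked on Test — violated.
Mira owns both Refactor and Review and can only do one per day — holds.
Plan and Review ship together in the same day — holds.

Invalid. Refactor and Test need the same test rig.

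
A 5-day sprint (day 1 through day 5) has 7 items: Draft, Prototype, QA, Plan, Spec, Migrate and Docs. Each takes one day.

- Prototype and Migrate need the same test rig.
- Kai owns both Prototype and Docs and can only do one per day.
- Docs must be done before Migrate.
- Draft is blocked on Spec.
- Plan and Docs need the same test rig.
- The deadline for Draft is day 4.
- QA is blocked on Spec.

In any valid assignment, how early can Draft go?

Precedence pushes Draft to at least day 2; Draft's own window allows nothing later than day 4.
Draft at day 2 is achievable: Docs in day 1; Plan in day 2; Draft in day 2; QA in day 2; Migrate in day 2; Prototype in day 3; Spec in day 1.

day 2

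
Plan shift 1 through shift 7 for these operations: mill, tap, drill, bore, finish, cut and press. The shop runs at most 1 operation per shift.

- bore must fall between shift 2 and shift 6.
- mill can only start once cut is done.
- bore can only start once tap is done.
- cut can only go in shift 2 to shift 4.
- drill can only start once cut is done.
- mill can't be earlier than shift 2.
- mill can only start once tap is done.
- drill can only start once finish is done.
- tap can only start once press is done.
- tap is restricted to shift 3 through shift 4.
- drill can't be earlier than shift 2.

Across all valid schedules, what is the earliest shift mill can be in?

shift 4

Mill is available from shift 2; precedence pushes mill to at least shift 4.
mill at shift 4 is achievable: drill=shift 7, bore=shift 5, finish=shift 6, press=shift 1, mill=shift 4, tap=shift 3, cut=shift 2.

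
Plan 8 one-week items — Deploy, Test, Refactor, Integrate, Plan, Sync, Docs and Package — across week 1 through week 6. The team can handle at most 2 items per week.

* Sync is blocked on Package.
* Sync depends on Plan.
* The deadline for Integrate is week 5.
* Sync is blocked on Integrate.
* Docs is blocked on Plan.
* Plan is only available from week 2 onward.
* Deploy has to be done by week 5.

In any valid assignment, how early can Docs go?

week 3

Precedence pushes Docs to at least week 3.
Docs at week 3 is achievable: Docs=week 3; Sync=week 3; Refactor=week 4; Test=week 4; Deploy=week 1; Integrate=week 1; Plan=week 2; Package=week 2.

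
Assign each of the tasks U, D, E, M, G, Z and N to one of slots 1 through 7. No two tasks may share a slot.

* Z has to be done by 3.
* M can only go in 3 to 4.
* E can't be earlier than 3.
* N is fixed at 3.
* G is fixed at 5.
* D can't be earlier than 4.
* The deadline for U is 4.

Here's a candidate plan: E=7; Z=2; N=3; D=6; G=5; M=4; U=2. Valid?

N is fixed at 3 — holds.
No two tasks may share a slot — violated.
The deadline for U is 4 — holds.
G is fixed at 5 — holds.
M can only go in 3 to 4 — holds.
E can't be earlier than 3 — holds.
D can't be earlier than 4 — holds.
Z has to be done by 3 — holds.

No — it violates: No two tasks may share a slot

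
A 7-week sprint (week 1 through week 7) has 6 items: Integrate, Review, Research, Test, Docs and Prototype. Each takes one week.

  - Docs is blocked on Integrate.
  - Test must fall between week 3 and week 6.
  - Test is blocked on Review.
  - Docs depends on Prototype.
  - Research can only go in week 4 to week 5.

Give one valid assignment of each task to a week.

Review=week 1; Research=week 4; Docs=week 2; Prototype=week 1; Test=week 3; Integrate=week 1

Checking: Prototype(week 1) before Docs(week 2); Integrate(week 1) before Docs(week 2); Review(week 1) before Test(week 3); Test=week 3 in [week 3,week 6]; Research=week 4 in [week 4,week 5].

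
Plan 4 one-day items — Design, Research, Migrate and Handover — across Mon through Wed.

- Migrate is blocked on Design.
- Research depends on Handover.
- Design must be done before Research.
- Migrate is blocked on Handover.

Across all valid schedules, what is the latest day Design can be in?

Downstream work caps Design at Tue.
Design at Tue is achievable: Handover=Mon; Design=Tue; Migrate=Wed; Research=Wed.

Tue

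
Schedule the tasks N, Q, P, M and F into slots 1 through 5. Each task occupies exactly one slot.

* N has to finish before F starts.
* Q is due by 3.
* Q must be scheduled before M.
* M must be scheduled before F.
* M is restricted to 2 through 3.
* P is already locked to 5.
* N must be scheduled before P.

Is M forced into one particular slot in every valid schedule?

No

M can be 2 (e.g. F=3; P=5; Q=1; N=1; M=2) or 3 (e.g. N -> 1, F -> 4, Q -> 1, M -> 3, P -> 5).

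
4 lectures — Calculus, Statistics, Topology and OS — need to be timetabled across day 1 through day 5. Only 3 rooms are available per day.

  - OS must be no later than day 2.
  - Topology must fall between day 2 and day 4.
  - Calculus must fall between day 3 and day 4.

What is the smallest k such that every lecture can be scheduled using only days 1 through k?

With at most 3 per day and 4 lectures, at least 2 days are needed.
Calculus can't be placed before day 3, so the schedule must run through at least day 3.
3 works (last occupied day: day 3): for example OS -> day 1; Calculus -> day 3; Topology -> day 2; Statistics -> day 1.

3 days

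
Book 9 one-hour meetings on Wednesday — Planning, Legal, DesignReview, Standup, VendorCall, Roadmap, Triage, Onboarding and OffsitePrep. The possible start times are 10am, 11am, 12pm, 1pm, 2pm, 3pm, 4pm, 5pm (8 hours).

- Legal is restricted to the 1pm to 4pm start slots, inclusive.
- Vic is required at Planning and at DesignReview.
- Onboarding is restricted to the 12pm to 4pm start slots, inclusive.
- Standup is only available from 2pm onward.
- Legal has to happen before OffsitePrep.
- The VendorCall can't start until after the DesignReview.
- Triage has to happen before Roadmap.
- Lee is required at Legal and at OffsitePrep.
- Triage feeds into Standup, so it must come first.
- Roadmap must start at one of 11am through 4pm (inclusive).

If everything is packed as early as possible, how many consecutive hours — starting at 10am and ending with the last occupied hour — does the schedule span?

5 hours

The precedence chain requires at least 2 distinct hours.
Standup can't be placed before 2pm — that is hour 5 counting from 10am — so the schedule must run through at least 5 hours.
5 works (last occupied hour: 2pm): for example DesignReview -> 10am, Planning -> 11am, Onboarding -> 12pm, Legal -> 1pm, Triage -> 10am, Standup -> 2pm, VendorCall -> 11am, Roadmap -> 11am, OffsitePrep -> 2pm.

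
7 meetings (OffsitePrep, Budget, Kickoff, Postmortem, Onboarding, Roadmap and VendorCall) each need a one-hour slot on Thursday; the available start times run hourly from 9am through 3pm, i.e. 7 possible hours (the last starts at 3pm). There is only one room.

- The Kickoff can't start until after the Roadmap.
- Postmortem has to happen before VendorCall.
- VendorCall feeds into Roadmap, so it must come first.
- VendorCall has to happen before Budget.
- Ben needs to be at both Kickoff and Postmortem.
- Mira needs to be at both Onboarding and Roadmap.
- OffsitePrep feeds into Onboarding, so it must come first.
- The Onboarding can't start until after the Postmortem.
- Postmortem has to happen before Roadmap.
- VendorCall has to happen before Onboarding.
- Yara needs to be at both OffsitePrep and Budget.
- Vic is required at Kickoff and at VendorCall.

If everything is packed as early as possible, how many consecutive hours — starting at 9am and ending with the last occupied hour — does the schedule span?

The precedence chain requires at least 4 distinct hours.
With at most 1 per hour and 7 meetings, at least 7 hours are needed.
7 works (last occupied hour: 3pm): for example Budget in 2pm, Roadmap in 1pm, VendorCall in 10am, Onboarding in 12pm, Postmortem in 9am, Kickoff in 3pm, OffsitePrep in 11am.

7 hours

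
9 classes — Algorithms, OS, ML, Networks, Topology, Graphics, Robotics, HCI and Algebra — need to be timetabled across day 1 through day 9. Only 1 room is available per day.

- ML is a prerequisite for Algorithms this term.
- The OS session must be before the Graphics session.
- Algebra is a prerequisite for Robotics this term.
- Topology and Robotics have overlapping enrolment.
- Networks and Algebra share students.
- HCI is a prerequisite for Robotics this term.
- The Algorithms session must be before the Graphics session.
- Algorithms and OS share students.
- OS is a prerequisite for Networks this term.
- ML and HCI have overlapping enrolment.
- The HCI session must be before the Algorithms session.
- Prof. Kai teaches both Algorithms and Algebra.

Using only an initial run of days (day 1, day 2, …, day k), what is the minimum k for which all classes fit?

The precedence chain requires at least 3 distinct days.
With at most 1 per day and 9 classes, at least 9 days are needed.
9 works (last occupied day: day 9): for example Algebra -> day 6; Algorithms -> day 3; ML -> day 2; HCI -> day 1; Graphics -> day 5; Topology -> day 9; Robotics -> day 7; OS -> day 4; Networks -> day 8.

9 days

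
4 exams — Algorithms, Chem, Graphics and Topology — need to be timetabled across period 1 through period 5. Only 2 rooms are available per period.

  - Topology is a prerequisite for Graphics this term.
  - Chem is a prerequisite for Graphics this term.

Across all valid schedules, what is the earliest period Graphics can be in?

period 2

Precedence pushes Graphics to at least period 2.
Graphics at period 2 is achievable: Topology in period 1, Algorithms in period 2, Chem in period 1, Graphics in period 2.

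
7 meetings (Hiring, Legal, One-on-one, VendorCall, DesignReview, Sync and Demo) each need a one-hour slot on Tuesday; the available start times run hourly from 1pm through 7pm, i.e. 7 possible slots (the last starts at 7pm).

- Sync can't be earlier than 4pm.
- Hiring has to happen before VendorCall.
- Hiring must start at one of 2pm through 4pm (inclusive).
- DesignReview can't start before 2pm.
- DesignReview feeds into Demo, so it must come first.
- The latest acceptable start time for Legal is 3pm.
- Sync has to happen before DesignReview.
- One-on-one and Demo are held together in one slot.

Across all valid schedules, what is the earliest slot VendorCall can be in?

3pm

Precedence pushes VendorCall to at least 3pm.
VendorCall at 3pm is achievable: Sync -> 4pm; Demo -> 6pm; VendorCall -> 3pm; Legal -> 1pm; One-on-one -> 6pm; DesignReview -> 5pm; Hiring -> 2pm.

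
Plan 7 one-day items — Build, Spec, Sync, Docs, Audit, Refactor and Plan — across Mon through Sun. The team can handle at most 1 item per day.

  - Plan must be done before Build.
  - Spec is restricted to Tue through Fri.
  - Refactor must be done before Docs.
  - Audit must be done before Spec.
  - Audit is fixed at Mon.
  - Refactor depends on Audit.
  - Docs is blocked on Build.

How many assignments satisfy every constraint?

Splitting on Build: it can be Wed (6), Thu (12), Fri (18), Sat (24). Listing each branch's schedules as (Spec, Sync, Docs, Audit, Refactor, Plan):
Build=Wed: (Thu,Fri,Sun,Mon,Sat,Tue) (Thu,Sat,Sun,Mon,Fri,Tue) (Thu,Sun,Sat,Mon,Fri,Tue) (Fri,Thu,Sun,Mon,Sat,Tue) (Fri,Sat,Sun,Mon,Thu,Tue) (Fri,Sun,Sat,Mon,Thu,Tue) — 6.
Build=Thu: (Tue,Fri,Sun,Mon,Sat,Wed) (Tue,Sat,Sun,Mon,Fri,Wed) (Tue,Sun,Sat,Mon,Fri,Wed) (Wed,Fri,Sun,Mon,Sat,Tue) (Wed,Sat,Sun,Mon,Fri,Tue) (Wed,Sun,Sat,Mon,Fri,Tue) (Fri,Tue,Sun,Mon,Sat,Wed) (Fri,Wed,Sun,Mon,Sat,Tue) (Fri,Sat,Sun,Mon,Tue,Wed) (Fri,Sat,Sun,Mon,Wed,Tue) (Fri,Sun,Sat,Mon,Tue,Wed) (Fri,Sun,Sat,Mon,Wed,Tue) — 12.
Build=Fri: (Tue,Wed,Sun,Mon,Sat,Thu) (Tue,Thu,Sun,Mon,Sat,Wed) (Tue,Sat,Sun,Mon,Wed,Thu) (Tue,Sat,Sun,Mon,Thu,Wed) (Tue,Sun,Sat,Mon,Wed,Thu) (Tue,Sun,Sat,Mon,Thu,Wed) (Wed,Tue,Sun,Mon,Sat,Thu) (Wed,Thu,Sun,Mon,Sat,Tue) (Wed,Sat,Sun,Mon,Tue,Thu) (Wed,Sat,Sun,Mon,Thu,Tue) (Wed,Sun,Sat,Mon,Tue,Thu) (Wed,Sun,Sat,Mon,Thu,Tue) (Thu,Tue,Sun,Mon,Sat,Wed) (Thu,Wed,Sun,Mon,Sat,Tue) (Thu,Sat,Sun,Mon,Tue,Wed) (Thu,Sat,Sun,Mon,Wed,Tue) (Thu,Sun,Sat,Mon,Tue,Wed) (Thu,Sun,Sat,Mon,Wed,Tue) — 18.
Build=Sat: (Tue,Wed,Sun,Mon,Thu,Fri) (Tue,Wed,Sun,Mon,Fri,Thu) (Tue,Thu,Sun,Mon,Wed,Fri) (Tue,Thu,Sun,Mon,Fri,Wed) (Tue,Fri,Sun,Mon,Wed,Thu) (Tue,Fri,Sun,Mon,Thu,Wed) (Wed,Tue,Sun,Mon,Thu,Fri) (Wed,Tue,Sun,Mon,Fri,Thu) (Wed,Thu,Sun,Mon,Tue,Fri) (Wed,Thu,Sun,Mon,Fri,Tue) (Wed,Fri,Sun,Mon,Tue,Thu) (Wed,Fri,Sun,Mon,Thu,Tue) (Thu,Tue,Sun,Mon,Wed,Fri) (Thu,Tue,Sun,Mon,Fri,Wed) (Thu,Wed,Sun,Mon,Tue,Fri) (Thu,Wed,Sun,Mon,Fri,Tue) (Thu,Fri,Sun,Mon,Tue,Wed) (Thu,Fri,Sun,Mon,Wed,Tue) (Fri,Tue,Sun,Mon,Wed,Thu) (Fri,Tue,Sun,Mon,Thu,Wed) (Fri,Wed,Sun,Mon,Tue,Thu) (Fri,Wed,Sun,Mon,Thu,Tue) (Fri,Thu,Sun,Mon,Tue,Wed) (Fri,Thu,Sun,Mon,Wed,Tue) — 24.
Summing: 6 + 12 + 18 + 24 = 60.

60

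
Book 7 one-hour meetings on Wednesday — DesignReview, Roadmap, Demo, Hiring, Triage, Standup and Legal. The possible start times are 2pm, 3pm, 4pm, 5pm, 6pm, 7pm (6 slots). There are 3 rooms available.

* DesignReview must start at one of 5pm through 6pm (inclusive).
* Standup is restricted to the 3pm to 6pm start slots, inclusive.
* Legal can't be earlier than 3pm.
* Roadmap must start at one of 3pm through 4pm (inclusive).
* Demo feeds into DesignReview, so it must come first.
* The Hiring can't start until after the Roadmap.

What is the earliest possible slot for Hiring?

Precedence pushes Hiring to at least 4pm.
Hiring at 4pm is achievable: Legal=3pm; Triage=2pm; Demo=2pm; Standup=3pm; Roadmap=3pm; Hiring=4pm; DesignReview=5pm.

4pm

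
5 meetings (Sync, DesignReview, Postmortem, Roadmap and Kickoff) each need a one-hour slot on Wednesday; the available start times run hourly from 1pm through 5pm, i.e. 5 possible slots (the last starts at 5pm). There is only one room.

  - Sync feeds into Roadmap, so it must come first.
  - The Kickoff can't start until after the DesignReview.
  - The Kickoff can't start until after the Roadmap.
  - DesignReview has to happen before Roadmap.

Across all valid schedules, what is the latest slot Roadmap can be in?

Precedence pushes Roadmap to at least 2pm; downstream work caps Roadmap at 4pm.
Roadmap at 4pm is achievable: Roadmap=4pm; Kickoff=5pm; Sync=2pm; Postmortem=3pm; DesignReview=1pm.

4pm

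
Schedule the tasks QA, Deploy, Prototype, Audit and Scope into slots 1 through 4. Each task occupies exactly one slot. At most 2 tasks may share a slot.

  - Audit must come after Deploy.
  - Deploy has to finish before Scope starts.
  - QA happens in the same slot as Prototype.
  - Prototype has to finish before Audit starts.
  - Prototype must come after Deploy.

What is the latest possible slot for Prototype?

Precedence pushes Prototype to at least 2; downstream work caps Prototype at 3.
Prototype at 3 is achievable: Prototype=3; Deploy=1; QA=3; Scope=2; Audit=4.

3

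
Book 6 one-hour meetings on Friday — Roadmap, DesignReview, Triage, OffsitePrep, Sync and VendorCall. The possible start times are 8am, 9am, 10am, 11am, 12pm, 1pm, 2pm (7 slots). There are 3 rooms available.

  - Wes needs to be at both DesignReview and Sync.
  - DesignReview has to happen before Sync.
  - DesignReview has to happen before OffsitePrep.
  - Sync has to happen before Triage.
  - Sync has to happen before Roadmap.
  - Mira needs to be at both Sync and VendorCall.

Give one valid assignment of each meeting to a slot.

Triage in 10am; Sync in 9am; Roadmap in 10am; VendorCall in 8am; OffsitePrep in 9am; DesignReview in 8am

Checking: DesignReview(8am) before OffsitePrep(9am); DesignReview(8am) before Sync(9am); Sync(9am) before Roadmap(10am); Sync(9am) before Triage(10am); Sync(9am) != VendorCall(8am); DesignReview(8am) != Sync(9am); max 2 per slot (cap 3).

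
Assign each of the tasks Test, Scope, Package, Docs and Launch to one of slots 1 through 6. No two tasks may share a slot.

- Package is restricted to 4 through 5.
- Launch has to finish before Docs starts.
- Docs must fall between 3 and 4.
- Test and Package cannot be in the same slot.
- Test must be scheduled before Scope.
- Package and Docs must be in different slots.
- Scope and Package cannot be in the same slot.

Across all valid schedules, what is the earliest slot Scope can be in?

Precedence pushes Scope to at least 2.
Scope at 2 is achievable: Test=1; Scope=2; Docs=4; Package=5; Launch=3.

2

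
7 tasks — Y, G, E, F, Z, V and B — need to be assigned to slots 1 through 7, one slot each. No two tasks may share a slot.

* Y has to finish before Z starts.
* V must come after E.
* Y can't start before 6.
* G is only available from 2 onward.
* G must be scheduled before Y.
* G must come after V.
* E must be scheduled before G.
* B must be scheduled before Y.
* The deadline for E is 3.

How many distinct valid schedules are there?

20

Splitting on G: it can be 3 (2), 4 (6), 5 (12). Listing each branch's schedules as (Y, E, F, Z, V, B):
G=3: (6,1,4,7,2,5) (6,1,5,7,2,4) — 2.
G=4: (6,1,2,7,3,5) (6,1,3,7,2,5) (6,1,5,7,2,3) (6,1,5,7,3,2) (6,2,1,7,3,5) (6,2,5,7,3,1) — 6.
G=5: (6,1,2,7,3,4) (6,1,2,7,4,3) (6,1,3,7,2,4) (6,1,3,7,4,2) (6,1,4,7,2,3) (6,1,4,7,3,2) (6,2,1,7,3,4) (6,2,1,7,4,3) (6,2,3,7,4,1) (6,2,4,7,3,1) (6,3,1,7,4,2) (6,3,2,7,4,1) — 12.
Summing: 2 + 6 + 12 = 20.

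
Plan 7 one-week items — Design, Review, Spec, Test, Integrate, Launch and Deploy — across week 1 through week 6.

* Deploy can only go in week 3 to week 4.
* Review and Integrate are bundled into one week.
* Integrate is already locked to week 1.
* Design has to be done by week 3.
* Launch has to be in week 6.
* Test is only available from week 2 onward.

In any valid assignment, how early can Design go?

Design's own window allows nothing later than week 3.
Design at week 1 is achievable: Design -> week 1; Test -> week 2; Deploy -> week 3; Spec -> week 1; Integrate -> week 1; Launch -> week 6; Review -> week 1.

week 1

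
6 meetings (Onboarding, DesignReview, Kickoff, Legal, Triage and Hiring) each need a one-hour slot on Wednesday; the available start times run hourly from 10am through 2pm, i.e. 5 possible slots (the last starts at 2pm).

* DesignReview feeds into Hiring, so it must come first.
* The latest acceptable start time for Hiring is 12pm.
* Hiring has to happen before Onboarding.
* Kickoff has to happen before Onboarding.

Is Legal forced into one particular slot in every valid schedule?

No

Legal can be 10am (e.g. Hiring in 11am, Onboarding in 12pm, Kickoff in 10am, Legal in 10am, Triage in 10am, DesignReview in 10am) or 11am (e.g. Legal -> 11am, Kickoff -> 10am, DesignReview -> 10am, Triage -> 10am, Onboarding -> 12pm, Hiring -> 11am).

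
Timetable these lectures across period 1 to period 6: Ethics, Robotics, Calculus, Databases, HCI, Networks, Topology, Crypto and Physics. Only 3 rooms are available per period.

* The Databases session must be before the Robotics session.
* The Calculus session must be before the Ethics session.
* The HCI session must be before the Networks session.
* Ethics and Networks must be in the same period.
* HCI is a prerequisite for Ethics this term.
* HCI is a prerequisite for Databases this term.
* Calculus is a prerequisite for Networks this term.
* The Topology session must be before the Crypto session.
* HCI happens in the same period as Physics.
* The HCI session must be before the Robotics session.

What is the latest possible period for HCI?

Downstream work caps HCI at period 4.
HCI at period 4 is achievable: Calculus in period 1; Crypto in period 2; HCI in period 4; Databases in period 5; Physics in period 4; Topology in period 1; Ethics in period 5; Networks in period 5; Robotics in period 6.

period 4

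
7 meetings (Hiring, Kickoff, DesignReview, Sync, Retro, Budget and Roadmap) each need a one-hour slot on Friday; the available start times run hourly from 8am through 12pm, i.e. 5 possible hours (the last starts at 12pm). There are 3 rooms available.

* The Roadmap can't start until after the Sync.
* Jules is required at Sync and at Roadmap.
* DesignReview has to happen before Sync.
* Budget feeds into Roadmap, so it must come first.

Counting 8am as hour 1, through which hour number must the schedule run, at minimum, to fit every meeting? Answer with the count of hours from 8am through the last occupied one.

The precedence chain requires at least 3 distinct hours.
With at most 3 per hour and 7 meetings, at least 3 hours are needed.
3 works (last occupied hour: 10am): for example DesignReview in 8am; Sync in 9am; Retro in 9am; Roadmap in 10am; Kickoff in 9am; Budget in 8am; Hiring in 8am.

3 hours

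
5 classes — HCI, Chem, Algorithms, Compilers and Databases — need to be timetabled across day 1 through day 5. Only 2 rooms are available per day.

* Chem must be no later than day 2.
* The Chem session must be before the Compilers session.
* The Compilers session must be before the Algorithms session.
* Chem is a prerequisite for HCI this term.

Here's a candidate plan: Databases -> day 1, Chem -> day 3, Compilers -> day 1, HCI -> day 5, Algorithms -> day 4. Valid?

Only 2 rooms are available per day — holds.
Chem must be no later than day 2 — violated.
Chem is a prerequisite for HCI this term — holds.
The Chem session must be before the Compilers session — violated.
The Compilers session must be before the Algorithms session — holds.

No. The Chem session must be before the Compilers session is not satisfied.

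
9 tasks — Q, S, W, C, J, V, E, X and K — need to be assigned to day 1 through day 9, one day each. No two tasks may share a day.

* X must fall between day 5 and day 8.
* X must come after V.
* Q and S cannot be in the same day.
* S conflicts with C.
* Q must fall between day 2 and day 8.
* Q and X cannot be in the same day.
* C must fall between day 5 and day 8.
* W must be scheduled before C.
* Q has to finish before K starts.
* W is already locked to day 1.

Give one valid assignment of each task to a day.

Q -> day 2; J -> day 8; X -> day 6; K -> day 4; W -> day 1; C -> day 5; E -> day 9; S -> day 7; V -> day 3

Checking: Q(day 2) before K(day 4); W(day 1) before C(day 5); V(day 3) before X(day 6); Q(day 2) != X(day 6); Q(day 2) != S(day 7); S(day 7) != C(day 5); X=day 6 in [day 5,day 8]; C=day 5 in [day 5,day 8]; W=day 1 in [day 1,day 1]; Q=day 2 in [day 2,day 8]; max 1 per day (cap 1).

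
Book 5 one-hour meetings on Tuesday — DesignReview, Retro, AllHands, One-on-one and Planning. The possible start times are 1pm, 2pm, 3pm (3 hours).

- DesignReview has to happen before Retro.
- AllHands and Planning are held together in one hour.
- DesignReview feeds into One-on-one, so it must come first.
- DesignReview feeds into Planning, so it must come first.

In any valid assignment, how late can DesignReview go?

Downstream work caps DesignReview at 2pm.
DesignReview at 2pm is achievable: AllHands=3pm; DesignReview=2pm; One-on-one=3pm; Retro=3pm; Planning=3pm.

2pm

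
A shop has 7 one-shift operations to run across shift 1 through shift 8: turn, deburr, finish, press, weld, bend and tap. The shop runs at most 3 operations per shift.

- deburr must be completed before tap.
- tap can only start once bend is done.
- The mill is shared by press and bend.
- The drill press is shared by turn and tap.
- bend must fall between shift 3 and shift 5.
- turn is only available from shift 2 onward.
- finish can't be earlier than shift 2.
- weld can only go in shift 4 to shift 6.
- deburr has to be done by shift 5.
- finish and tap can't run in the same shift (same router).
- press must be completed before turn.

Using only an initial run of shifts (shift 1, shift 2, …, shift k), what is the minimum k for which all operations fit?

The precedence chain requires at least 2 distinct shifts.
With at most 3 per shift and 7 operations, at least 3 shifts are needed.
weld can't be placed before shift 4, so the schedule must run through at least shift 4.
4 works (last occupied shift: shift 4): for example deburr in shift 1, finish in shift 2, weld in shift 4, bend in shift 3, turn in shift 2, press in shift 1, tap in shift 4.

4 shifts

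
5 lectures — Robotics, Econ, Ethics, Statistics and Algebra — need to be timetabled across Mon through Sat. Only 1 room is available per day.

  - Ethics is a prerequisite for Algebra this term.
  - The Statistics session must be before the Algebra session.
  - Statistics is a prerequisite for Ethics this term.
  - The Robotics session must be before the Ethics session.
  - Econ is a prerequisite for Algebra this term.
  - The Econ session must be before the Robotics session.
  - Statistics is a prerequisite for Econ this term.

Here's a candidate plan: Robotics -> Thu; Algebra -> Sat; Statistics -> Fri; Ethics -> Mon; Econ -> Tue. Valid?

The Statistics session must be before the Algebra session — holds.
Statistics is a prerequisite for Econ this term — violated.
Statistics is a prerequisite for Ethics this term — violated.
Only 1 room is available per day — holds.
Ethics is a prerequisite for Algebra this term — holds.
Econ is a prerequisite for Algebra this term — holds.
The Robotics session must be before the Ethics session — violated.
The Econ session must be before the Robotics session — holds.

No — it violates: Statistics is a prerequisite for Ethics this term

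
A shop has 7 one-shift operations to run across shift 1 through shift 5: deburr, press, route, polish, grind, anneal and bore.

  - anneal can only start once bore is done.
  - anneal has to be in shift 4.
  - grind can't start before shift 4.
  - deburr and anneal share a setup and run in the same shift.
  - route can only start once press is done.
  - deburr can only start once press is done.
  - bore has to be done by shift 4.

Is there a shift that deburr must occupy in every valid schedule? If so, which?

shift 4

Deburr must be in the same shift as anneal, which can't be before shift 4, so deburr is at least shift 4; deburr must be in the same shift as anneal, which can't be after shift 4, so deburr is at most shift 4.
So deburr is pinned to shift 4.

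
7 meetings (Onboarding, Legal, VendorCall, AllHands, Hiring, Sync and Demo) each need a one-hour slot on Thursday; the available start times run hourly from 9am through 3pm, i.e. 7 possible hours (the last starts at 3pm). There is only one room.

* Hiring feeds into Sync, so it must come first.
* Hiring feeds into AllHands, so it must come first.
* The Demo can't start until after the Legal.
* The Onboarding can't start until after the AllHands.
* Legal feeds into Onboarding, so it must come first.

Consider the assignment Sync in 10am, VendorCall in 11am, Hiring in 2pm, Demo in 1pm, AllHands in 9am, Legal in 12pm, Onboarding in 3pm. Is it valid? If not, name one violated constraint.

There is only one room — holds.
The Demo can't start until after the Legal — holds.
Hiring feeds into AllHands, so it must come first — violated.
Hiring feeds into Sync, so it must come first — violated.
The Onboarding can't start until after the AllHands — holds.
Legal feeds into Onboarding, so it must come first — holds.

No — it violates: Hiring feeds into AllHands, so it must come first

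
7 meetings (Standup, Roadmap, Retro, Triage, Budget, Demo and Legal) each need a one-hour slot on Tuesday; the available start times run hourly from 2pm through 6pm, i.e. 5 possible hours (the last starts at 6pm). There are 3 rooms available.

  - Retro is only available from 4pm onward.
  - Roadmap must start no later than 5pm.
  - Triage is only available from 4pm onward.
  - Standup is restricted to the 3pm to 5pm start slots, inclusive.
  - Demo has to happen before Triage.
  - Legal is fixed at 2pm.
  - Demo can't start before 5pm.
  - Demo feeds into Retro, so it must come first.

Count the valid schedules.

Splitting on Standup: it can be 3pm (20), 4pm (20), 5pm (19). Listing each branch's schedules as (Roadmap, Retro, Triage, Budget, Demo, Legal):
Standup=3pm: (2pm,6pm,6pm,2pm,5pm,2pm) (2pm,6pm,6pm,3pm,5pm,2pm) (2pm,6pm,6pm,4pm,5pm,2pm) (2pm,6pm,6pm,5pm,5pm,2pm) (2pm,6pm,6pm,6pm,5pm,2pm) (3pm,6pm,6pm,2pm,5pm,2pm) (3pm,6pm,6pm,3pm,5pm,2pm) (3pm,6pm,6pm,4pm,5pm,2pm) (3pm,6pm,6pm,5pm,5pm,2pm) (3pm,6pm,6pm,6pm,5pm,2pm) (4pm,6pm,6pm,2pm,5pm,2pm) (4pm,6pm,6pm,3pm,5pm,2pm) (4pm,6pm,6pm,4pm,5pm,2pm) (4pm,6pm,6pm,5pm,5pm,2pm) (4pm,6pm,6pm,6pm,5pm,2pm) (5pm,6pm,6pm,2pm,5pm,2pm) (5pm,6pm,6pm,3pm,5pm,2pm) (5pm,6pm,6pm,4pm,5pm,2pm) (5pm,6pm,6pm,5pm,5pm,2pm) (5pm,6pm,6pm,6pm,5pm,2pm) — 20.
Standup=4pm: (2pm,6pm,6pm,2pm,5pm,2pm) (2pm,6pm,6pm,3pm,5pm,2pm) (2pm,6pm,6pm,4pm,5pm,2pm) (2pm,6pm,6pm,5pm,5pm,2pm) (2pm,6pm,6pm,6pm,5pm,2pm) (3pm,6pm,6pm,2pm,5pm,2pm) (3pm,6pm,6pm,3pm,5pm,2pm) (3pm,6pm,6pm,4pm,5pm,2pm) (3pm,6pm,6pm,5pm,5pm,2pm) (3pm,6pm,6pm,6pm,5pm,2pm) (4pm,6pm,6pm,2pm,5pm,2pm) (4pm,6pm,6pm,3pm,5pm,2pm) (4pm,6pm,6pm,4pm,5pm,2pm) (4pm,6pm,6pm,5pm,5pm,2pm) (4pm,6pm,6pm,6pm,5pm,2pm) (5pm,6pm,6pm,2pm,5pm,2pm) (5pm,6pm,6pm,3pm,5pm,2pm) (5pm,6pm,6pm,4pm,5pm,2pm) (5pm,6pm,6pm,5pm,5pm,2pm) (5pm,6pm,6pm,6pm,5pm,2pm) — 20.
Standup=5pm: (2pm,6pm,6pm,2pm,5pm,2pm) (2pm,6pm,6pm,3pm,5pm,2pm) (2pm,6pm,6pm,4pm,5pm,2pm) (2pm,6pm,6pm,5pm,5pm,2pm) (2pm,6pm,6pm,6pm,5pm,2pm) (3pm,6pm,6pm,2pm,5pm,2pm) (3pm,6pm,6pm,3pm,5pm,2pm) (3pm,6pm,6pm,4pm,5pm,2pm) (3pm,6pm,6pm,5pm,5pm,2pm) (3pm,6pm,6pm,6pm,5pm,2pm) (4pm,6pm,6pm,2pm,5pm,2pm) (4pm,6pm,6pm,3pm,5pm,2pm) (4pm,6pm,6pm,4pm,5pm,2pm) (4pm,6pm,6pm,5pm,5pm,2pm) (4pm,6pm,6pm,6pm,5pm,2pm) (5pm,6pm,6pm,2pm,5pm,2pm) (5pm,6pm,6pm,3pm,5pm,2pm) (5pm,6pm,6pm,4pm,5pm,2pm) (5pm,6pm,6pm,6pm,5pm,2pm) — 19.
Summing: 20 + 20 + 19 = 59.

59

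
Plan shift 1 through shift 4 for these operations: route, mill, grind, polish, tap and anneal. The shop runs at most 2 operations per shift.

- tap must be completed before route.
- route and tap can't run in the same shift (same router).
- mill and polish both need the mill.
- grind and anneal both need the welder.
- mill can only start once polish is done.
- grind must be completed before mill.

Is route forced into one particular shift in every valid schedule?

route can be shift 2 (e.g. mill -> shift 3, polish -> shift 2, anneal -> shift 3, route -> shift 2, grind -> shift 1, tap -> shift 1) or shift 3 (e.g. anneal in shift 3; route in shift 3; polish in shift 1; tap in shift 2; grind in shift 1; mill in shift 2).

No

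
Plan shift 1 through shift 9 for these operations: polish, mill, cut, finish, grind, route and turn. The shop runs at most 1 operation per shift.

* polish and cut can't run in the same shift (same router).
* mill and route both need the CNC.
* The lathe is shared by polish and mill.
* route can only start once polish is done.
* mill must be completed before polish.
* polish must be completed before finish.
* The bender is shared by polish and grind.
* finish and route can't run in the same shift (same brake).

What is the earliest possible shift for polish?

Precedence pushes polish to at least shift 2; downstream work caps polish at shift 8.
polish at shift 2 is achievable: grind=shift 6, polish=shift 2, route=shift 4, cut=shift 5, finish=shift 3, mill=shift 1, turn=shift 7.

shift 2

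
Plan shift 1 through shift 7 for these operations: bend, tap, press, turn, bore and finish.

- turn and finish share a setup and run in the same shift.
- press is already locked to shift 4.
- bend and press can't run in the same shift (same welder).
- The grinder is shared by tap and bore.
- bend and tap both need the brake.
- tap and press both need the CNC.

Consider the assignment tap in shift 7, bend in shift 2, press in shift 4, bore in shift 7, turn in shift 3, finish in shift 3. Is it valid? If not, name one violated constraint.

press is already locked to shift 4 — holds.
turn and finish share a setup and run in the same shift — holds.
tap and press both need the CNC — holds.
bend and press can't run in the same shift (same welder) — holds.
bend and tap both need the brake — holds.
The grinder is shared by tap and bore — violated.

No. The grinder is shared by tap and bore is not satisfied.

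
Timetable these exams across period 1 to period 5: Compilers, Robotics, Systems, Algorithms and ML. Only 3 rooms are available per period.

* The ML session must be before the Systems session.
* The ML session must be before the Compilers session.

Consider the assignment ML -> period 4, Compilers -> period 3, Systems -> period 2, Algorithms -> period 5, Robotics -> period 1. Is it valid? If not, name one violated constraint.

No. The ML session must be before the Systems session is not satisfied.

Only 3 rooms are available per period — holds.
The ML session must be before the Systems session — violated.
The ML session must be before the Compilers session — violated.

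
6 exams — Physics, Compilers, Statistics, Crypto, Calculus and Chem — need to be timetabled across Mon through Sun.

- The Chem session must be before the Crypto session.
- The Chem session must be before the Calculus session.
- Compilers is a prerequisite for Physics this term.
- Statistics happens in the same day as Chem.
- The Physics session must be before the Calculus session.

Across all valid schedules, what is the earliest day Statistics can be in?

Statistics must be in the same day as Chem, which can't be after Sat, so Statistics is at most Sat.
Statistics at Mon is achievable: Chem=Mon; Crypto=Tue; Physics=Tue; Calculus=Wed; Statistics=Mon; Compilers=Mon.

Mon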